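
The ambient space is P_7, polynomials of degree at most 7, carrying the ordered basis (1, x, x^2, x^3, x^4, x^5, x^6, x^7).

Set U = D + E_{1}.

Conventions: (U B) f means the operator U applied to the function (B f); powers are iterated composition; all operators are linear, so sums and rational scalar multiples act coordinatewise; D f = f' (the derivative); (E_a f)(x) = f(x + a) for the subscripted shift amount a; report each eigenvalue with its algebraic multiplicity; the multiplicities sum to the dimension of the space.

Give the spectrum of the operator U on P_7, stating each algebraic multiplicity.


image of 1: 1
image of x: x + 2
image of x^2: x^2 + 4x + 1
image of x^3: x^3 + 6x^2 + 3x + 1
image of x^4: x^4 + 8x^3 + 6x^2 + 4x + 1
image of x^5: x^5 + 10x^4 + 10x^3 + 10x^2 + 5x + 1
image of x^6: x^6 + 12x^5 + 15x^4 + 20x^3 + 15x^2 + 6x + 1
image of x^7: x^7 + 14x^6 + 21x^5 + 35x^4 + 35x^3 + 21x^2 + 7x + 1
the matrix is upper triangular; its diagonal is (1, 1, 1, 1, 1, 1, 1, 1)
for a triangular matrix the eigenvalues are the diagonal entries, with algebraic multiplicity their repetition count

λ = 1 (multiplicity 8)


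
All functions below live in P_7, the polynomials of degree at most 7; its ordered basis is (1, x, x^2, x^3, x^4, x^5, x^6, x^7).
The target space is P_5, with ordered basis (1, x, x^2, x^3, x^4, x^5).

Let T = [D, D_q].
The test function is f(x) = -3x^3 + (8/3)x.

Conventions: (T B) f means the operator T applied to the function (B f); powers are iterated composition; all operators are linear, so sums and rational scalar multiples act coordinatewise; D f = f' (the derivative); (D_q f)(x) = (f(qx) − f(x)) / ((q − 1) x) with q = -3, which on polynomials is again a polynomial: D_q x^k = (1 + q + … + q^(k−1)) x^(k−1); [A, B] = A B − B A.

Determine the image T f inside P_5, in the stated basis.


the result is g(x) = -60x

D_q f = -21x^2 + 8/3
D D_q f = -42x
D f = -9x^2 + 8/3
D_q D f = 18x
[D, D_q] f = -60x


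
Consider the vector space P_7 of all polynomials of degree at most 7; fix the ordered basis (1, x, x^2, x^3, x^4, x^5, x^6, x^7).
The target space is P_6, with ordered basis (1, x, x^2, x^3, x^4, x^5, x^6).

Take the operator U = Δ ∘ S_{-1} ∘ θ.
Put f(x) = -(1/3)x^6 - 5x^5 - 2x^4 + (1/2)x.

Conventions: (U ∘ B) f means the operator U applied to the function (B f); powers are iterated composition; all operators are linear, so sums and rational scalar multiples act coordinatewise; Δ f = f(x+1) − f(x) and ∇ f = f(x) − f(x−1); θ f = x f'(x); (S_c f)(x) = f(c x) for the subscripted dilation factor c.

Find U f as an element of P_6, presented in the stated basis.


θ f = -2x^6 - 25x^5 - 8x^4 + (1/2)x
S_{-1} θ f = -2x^6 + 25x^5 - 8x^4 - (1/2)x
Δ (S_{-1} ∘ θ) f = -12x^5 + 95x^4 + 178x^3 + 172x^2 + 81x + 29/2

the image equals g(x) = -12x^5 + 95x^4 + 178x^3 + 172x^2 + 81x + 29/2


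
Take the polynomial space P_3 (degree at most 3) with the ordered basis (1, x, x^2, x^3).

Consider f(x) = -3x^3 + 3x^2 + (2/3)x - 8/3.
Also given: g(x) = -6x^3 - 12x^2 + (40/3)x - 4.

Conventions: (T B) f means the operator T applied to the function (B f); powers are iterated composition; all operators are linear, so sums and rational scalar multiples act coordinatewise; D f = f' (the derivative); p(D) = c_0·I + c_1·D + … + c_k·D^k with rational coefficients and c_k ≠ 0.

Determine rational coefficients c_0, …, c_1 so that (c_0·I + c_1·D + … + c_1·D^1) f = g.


c_0 = 2, c_1 = 2

D^0 f = -3x^3 + 3x^2 + (2/3)x - 8/3
D^1 f = -9x^2 + 6x + 2/3
matching coefficients of g against c_0 f + c_1 Df + … from the top degree down determines the c_i
solution: c_0 = 2, c_1 = 2


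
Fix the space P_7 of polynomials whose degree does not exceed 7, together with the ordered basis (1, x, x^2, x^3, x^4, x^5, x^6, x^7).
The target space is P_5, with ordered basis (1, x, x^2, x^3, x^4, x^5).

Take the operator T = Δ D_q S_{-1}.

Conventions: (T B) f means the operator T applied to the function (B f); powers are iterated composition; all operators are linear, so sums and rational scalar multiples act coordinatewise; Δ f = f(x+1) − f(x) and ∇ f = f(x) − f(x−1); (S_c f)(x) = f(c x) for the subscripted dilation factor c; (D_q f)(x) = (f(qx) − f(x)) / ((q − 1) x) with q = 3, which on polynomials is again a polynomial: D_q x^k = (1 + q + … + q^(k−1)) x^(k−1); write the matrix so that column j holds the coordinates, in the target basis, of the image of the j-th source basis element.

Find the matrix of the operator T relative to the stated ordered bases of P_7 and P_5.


image of 1: 0
image of x: 0
image of x^2: 4
image of x^3: -26x - 13
image of x^4: 120x^2 + 120x + 40
image of x^5: -484x^3 - 726x^2 - 484x - 121
image of x^6: 1820x^4 + 3640x^3 + 3640x^2 + 1820x + 364
image of x^7: -6558x^5 - 16395x^4 - 21860x^3 - 16395x^2 - 6558x - 1093
each image's coordinates form column j of the matrix

the matrix is [[0, 0, 4, -13, 40, -121, 364, -1093]; [0, 0, 0, -26, 120, -484, 1820, -6558]; [0, 0, 0, 0, 120, -726, 3640, -16395]; [0, 0, 0, 0, 0, -484, 3640, -21860]; [0, 0, 0, 0, 0, 0, 1820, -16395]; [0, 0, 0, 0, 0, 0, 0, -6558]] (rows listed top to bottom)


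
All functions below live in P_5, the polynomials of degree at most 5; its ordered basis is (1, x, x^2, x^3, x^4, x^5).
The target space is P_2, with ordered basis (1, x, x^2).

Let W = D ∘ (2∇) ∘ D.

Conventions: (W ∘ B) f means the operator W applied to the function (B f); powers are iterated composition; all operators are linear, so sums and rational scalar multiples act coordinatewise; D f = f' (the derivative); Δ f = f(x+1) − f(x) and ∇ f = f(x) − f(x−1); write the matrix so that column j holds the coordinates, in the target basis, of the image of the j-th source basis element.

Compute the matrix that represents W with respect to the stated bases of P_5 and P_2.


image of 1: 0
image of x: 0
image of x^2: 0
image of x^3: 12
image of x^4: 48x - 24
image of x^5: 120x^2 - 120x + 40
each image's coordinates form column j of the matrix

the matrix is [[0, 0, 0, 12, -24, 40]; [0, 0, 0, 0, 48, -120]; [0, 0, 0, 0, 0, 120]] (rows listed top to bottom)


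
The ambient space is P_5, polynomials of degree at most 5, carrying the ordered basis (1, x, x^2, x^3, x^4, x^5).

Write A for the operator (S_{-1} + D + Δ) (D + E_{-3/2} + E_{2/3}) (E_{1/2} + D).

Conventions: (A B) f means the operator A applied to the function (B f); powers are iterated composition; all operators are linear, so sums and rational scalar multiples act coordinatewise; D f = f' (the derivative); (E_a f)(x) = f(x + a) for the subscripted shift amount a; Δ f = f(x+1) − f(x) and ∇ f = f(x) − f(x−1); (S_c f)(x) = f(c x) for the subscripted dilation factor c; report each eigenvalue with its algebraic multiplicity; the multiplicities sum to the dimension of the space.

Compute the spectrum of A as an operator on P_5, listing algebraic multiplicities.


image of 1: 2
image of x: -2x + 43/6
image of x^2: 2x^2 + (5/3)x + 661/36
image of x^3: -2x^3 + (43/2)x^2 + (395/12)x + 9307/216
image of x^4: 2x^4 + (10/3)x^3 + (661/6)x^2 + (5237/54)x + 133801/1296
image of x^5: -2x^5 + (215/6)x^4 + (1975/18)x^3 + (46535/108)x^2 + (785155/1296)x + 677623/7776
the matrix is upper triangular; its diagonal is (2, -2, 2, -2, 2, -2)
for a triangular matrix the eigenvalues are the diagonal entries, with algebraic multiplicity their repetition count

λ = -2 (multiplicity 3), λ = 2 (multiplicity 3)


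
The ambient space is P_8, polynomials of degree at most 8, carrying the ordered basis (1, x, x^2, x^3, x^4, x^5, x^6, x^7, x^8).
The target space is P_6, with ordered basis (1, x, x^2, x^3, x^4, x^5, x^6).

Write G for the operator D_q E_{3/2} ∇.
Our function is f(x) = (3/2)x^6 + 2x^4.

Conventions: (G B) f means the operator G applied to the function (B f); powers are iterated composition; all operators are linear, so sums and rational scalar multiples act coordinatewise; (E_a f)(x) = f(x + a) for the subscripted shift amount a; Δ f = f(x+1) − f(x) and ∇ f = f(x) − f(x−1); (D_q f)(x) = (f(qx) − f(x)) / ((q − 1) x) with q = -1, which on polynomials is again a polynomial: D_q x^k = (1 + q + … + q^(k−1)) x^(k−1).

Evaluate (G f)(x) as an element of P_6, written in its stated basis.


∇ f = 9x^5 - (45/2)x^4 + 38x^3 - (69/2)x^2 + 17x - 7/2
E_{3/2} ∇ f = 9x^5 + 45x^4 + (211/2)x^3 + (273/2)x^2 + (1505/16)x + 433/16
D_q E_{3/2} ∇ f = 9x^4 + (211/2)x^2 + 1505/16

g(x) = 9x^4 + (211/2)x^2 + 1505/16


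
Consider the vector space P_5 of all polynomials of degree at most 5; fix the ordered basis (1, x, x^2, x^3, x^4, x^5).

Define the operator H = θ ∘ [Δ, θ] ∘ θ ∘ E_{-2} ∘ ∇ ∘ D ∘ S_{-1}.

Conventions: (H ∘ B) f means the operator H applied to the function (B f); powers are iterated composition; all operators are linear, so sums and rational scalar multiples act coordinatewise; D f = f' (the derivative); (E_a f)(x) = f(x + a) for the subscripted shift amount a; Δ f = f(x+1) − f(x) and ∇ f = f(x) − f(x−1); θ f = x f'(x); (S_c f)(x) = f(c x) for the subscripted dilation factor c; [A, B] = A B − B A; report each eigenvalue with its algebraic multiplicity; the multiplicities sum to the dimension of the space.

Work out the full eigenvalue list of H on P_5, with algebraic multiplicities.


image of 1: 0
image of x: 0
image of x^2: 0
image of x^3: 0
image of x^4: 48x
image of x^5: -360x^2 + 240x
the matrix is upper triangular; its diagonal is (0, 0, 0, 0, 0, 0)
for a triangular matrix the eigenvalues are the diagonal entries, with algebraic multiplicity their repetition count

λ = 0 (multiplicity 6)


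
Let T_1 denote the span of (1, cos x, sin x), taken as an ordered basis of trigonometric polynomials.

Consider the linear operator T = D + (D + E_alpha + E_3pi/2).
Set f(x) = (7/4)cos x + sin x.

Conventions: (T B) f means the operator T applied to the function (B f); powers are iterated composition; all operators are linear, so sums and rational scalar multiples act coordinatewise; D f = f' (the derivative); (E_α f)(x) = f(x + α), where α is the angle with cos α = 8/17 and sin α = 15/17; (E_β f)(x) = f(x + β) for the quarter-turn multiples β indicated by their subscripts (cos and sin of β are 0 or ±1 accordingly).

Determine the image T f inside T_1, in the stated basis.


D f = cos x - (7/4)sin x
D f = cos x - (7/4)sin x
E_alpha f = (29/17)cos x - (73/68)sin x
E_3pi/2 f = -cos x + (7/4)sin x
(D + E_alpha + E_3pi/2) f = (29/17)cos x - (73/68)sin x
(D + (D + E_alpha + E_3pi/2)) f = (46/17)cos x - (48/17)sin x

the image equals g(x) = (46/17)cos x - (48/17)sin x


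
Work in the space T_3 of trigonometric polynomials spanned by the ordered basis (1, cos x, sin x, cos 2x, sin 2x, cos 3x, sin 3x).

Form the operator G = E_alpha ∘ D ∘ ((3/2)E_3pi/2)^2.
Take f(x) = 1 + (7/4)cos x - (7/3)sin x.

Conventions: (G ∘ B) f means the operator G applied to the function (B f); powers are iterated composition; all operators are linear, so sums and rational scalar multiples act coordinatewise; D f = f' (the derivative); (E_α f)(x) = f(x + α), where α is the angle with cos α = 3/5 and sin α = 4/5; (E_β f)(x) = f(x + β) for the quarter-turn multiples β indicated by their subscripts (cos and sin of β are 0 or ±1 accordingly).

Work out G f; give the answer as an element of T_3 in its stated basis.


E_3pi/2 f = 1 + (7/3)cos x + (7/4)sin x
((3/2)E_3pi/2) f = 3/2 + (7/2)cos x + (21/8)sin x
E_3pi/2 ((3/2)E_3pi/2) f = 3/2 - (21/8)cos x + (7/2)sin x
((3/2)E_3pi/2) ((3/2)E_3pi/2) f = 9/4 - (63/16)cos x + (21/4)sin x
D ((3/2)E_3pi/2)^2 f = (21/4)cos x + (63/16)sin x
E_alpha D ((3/2)E_3pi/2)^2 f = (63/10)cos x - (147/80)sin x

the image equals g(x) = (63/10)cos x - (147/80)sin x


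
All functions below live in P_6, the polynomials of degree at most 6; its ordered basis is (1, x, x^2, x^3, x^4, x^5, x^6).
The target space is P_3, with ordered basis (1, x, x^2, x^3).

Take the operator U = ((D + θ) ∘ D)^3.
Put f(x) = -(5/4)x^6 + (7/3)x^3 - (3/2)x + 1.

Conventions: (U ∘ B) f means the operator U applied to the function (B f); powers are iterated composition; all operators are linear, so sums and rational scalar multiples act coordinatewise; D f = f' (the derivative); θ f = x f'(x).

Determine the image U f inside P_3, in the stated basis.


D f = -(15/2)x^5 + 7x^2 - 3/2
D D f = -(75/2)x^4 + 14x
θ D f = -(75/2)x^5 + 14x^2
(D + θ) D f = -(75/2)x^5 - (75/2)x^4 + 14x^2 + 14x
D ((D + θ) ∘ D) f = -(375/2)x^4 - 150x^3 + 28x + 14
D D ((D + θ) ∘ D) f = -750x^3 - 450x^2 + 28
θ D ((D + θ) ∘ D) f = -750x^4 - 450x^3 + 28x
(D + θ) D ((D + θ) ∘ D) f = -750x^4 - 1200x^3 - 450x^2 + 28x + 28
D ((D + θ) ∘ D) ((D + θ) ∘ D) f = -3000x^3 - 3600x^2 - 900x + 28
D D ((D + θ) ∘ D) ((D + θ) ∘ D) f = -9000x^2 - 7200x - 900
θ D ((D + θ) ∘ D) ((D + θ) ∘ D) f = -9000x^3 - 7200x^2 - 900x
(D + θ) D ((D + θ) ∘ D) ((D + θ) ∘ D) f = -9000x^3 - 16200x^2 - 8100x - 900

the result is g(x) = -9000x^3 - 16200x^2 - 8100x - 900


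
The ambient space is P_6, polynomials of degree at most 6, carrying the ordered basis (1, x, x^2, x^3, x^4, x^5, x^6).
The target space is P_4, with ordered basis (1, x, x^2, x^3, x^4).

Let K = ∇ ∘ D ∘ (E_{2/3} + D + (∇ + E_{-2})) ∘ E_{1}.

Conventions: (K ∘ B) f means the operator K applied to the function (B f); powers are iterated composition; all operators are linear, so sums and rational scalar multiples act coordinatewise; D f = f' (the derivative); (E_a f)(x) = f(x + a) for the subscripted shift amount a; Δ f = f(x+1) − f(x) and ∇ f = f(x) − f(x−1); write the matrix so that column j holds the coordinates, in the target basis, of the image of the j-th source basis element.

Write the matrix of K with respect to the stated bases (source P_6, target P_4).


image of 1: 0
image of x: 0
image of x^2: 4
image of x^3: 12x + 10
image of x^4: 24x^2 + 40x + 172/3
image of x^5: 40x^3 + 100x^2 + (860/3)x - 200/27
image of x^6: 60x^4 + 200x^3 + 860x^2 - (400/9)x + 7894/27
each image's coordinates form column j of the matrix

the matrix is [[0, 0, 4, 10, 172/3, -200/27, 7894/27]; [0, 0, 0, 12, 40, 860/3, -400/9]; [0, 0, 0, 0, 24, 100, 860]; [0, 0, 0, 0, 0, 40, 200]; [0, 0, 0, 0, 0, 0, 60]] (rows listed top to bottom)


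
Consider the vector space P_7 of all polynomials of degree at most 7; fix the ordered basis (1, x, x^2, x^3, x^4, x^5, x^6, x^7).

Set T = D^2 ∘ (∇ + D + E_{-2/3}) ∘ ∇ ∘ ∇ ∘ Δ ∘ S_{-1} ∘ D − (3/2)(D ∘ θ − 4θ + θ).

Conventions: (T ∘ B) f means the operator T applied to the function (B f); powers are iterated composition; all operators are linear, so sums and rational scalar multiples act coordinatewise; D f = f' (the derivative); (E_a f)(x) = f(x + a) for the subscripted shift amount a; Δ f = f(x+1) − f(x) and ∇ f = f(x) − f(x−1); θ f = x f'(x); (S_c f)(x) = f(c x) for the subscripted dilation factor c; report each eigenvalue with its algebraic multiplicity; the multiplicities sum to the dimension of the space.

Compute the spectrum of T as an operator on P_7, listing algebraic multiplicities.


image of 1: 0
image of x: (9/2)x - 3/2
image of x^2: 9x^2 - 6x
image of x^3: (27/2)x^3 - (27/2)x^2
image of x^4: 18x^4 - 24x^3
image of x^5: (45/2)x^5 - (75/2)x^4
image of x^6: 27x^6 - 54x^5 - 720
image of x^7: (63/2)x^7 - (147/2)x^6 + 5040x + 4200
the matrix is upper triangular; its diagonal is (0, 9/2, 9, 27/2, 18, 45/2, 27, 63/2)
for a triangular matrix the eigenvalues are the diagonal entries, with algebraic multiplicity their repetition count

λ = 0 (multiplicity 1), λ = 9/2 (multiplicity 1), λ = 9 (multiplicity 1), λ = 27/2 (multiplicity 1), λ = 18 (multiplicity 1), λ = 45/2 (multiplicity 1), λ = 27 (multiplicity 1), λ = 63/2 (multiplicity 1)


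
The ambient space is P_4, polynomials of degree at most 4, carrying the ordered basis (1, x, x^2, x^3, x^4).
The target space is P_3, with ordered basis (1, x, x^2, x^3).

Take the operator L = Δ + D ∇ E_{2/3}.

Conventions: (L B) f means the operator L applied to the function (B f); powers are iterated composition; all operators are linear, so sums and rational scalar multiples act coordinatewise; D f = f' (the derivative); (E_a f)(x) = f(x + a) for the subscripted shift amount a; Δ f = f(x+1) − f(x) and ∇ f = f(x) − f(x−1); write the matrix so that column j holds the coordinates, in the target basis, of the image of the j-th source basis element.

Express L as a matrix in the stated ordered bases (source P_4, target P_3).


the matrix is [[0, 1, 3, 2, 7/3]; [0, 0, 2, 9, 8]; [0, 0, 0, 3, 18]; [0, 0, 0, 0, 4]] (rows listed top to bottom)

image of 1: 0
image of x: 1
image of x^2: 2x + 3
image of x^3: 3x^2 + 9x + 2
image of x^4: 4x^3 + 18x^2 + 8x + 7/3
each image's coordinates form column j of the matrix


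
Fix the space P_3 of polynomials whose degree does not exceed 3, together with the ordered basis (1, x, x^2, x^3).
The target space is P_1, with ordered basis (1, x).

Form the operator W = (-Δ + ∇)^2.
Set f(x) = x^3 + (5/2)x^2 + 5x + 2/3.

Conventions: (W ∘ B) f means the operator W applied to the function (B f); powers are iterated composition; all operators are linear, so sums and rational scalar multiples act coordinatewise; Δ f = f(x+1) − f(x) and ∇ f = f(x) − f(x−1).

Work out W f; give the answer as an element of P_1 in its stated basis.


the image equals g(x) = 0

Δ f = 3x^2 + 8x + 17/2
(-Δ) f = -3x^2 - 8x - 17/2
∇ f = 3x^2 + 2x + 7/2
(-Δ + ∇) f = -6x - 5
Δ (-Δ + ∇) f = -6
(-Δ) (-Δ + ∇) f = 6
∇ (-Δ + ∇) f = -6
(-Δ + ∇) (-Δ + ∇) f = 0


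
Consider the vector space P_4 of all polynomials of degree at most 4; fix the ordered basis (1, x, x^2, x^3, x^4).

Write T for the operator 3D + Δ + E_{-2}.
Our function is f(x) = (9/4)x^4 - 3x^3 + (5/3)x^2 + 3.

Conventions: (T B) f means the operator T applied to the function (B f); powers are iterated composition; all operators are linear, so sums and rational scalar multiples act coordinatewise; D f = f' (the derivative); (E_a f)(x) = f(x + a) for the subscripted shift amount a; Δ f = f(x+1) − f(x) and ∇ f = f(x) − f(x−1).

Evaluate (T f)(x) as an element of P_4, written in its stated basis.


D f = 9x^3 - 9x^2 + (10/3)x
(3D) f = 27x^3 - 27x^2 + 10x
Δ f = 9x^3 + (9/2)x^2 + (10/3)x + 11/12
E_{-2} f = (9/4)x^4 - 21x^3 + (221/3)x^2 - (344/3)x + 209/3
(3D + Δ + E_{-2}) f = (9/4)x^4 + 15x^3 + (307/6)x^2 - (304/3)x + 847/12

the result is g(x) = (9/4)x^4 + 15x^3 + (307/6)x^2 - (304/3)x + 847/12


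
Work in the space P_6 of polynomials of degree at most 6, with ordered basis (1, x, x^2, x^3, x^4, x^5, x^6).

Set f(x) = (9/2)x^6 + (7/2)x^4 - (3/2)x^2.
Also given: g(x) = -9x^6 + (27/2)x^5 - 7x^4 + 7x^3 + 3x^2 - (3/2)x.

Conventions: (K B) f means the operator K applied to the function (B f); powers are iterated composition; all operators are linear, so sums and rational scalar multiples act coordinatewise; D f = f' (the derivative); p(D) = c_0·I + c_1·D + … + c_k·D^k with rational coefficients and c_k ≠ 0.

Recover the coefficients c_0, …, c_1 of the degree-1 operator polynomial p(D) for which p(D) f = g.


p(D) = -2·I + (1/2)·D, i.e. c_0 = -2, c_1 = 1/2

D^0 f = (9/2)x^6 + (7/2)x^4 - (3/2)x^2
D^1 f = 27x^5 + 14x^3 - 3x
matching coefficients of g against c_0 f + c_1 Df + … from the top degree down determines the c_i
solution: c_0 = -2, c_1 = 1/2


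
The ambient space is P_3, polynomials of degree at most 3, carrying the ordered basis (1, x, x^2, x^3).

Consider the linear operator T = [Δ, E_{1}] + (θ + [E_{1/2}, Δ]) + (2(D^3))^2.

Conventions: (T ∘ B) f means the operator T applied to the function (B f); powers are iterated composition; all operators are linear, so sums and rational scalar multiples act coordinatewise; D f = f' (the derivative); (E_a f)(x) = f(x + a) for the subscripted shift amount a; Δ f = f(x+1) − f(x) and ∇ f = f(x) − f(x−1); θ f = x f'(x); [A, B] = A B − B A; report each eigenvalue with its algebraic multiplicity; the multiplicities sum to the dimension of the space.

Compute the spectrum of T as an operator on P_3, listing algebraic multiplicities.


λ = 0 (multiplicity 1), λ = 1 (multiplicity 1), λ = 2 (multiplicity 1), λ = 3 (multiplicity 1)

image of 1: 0
image of x: x
image of x^2: 2x^2
image of x^3: 3x^3
the matrix is upper triangular; its diagonal is (0, 1, 2, 3)
for a triangular matrix the eigenvalues are the diagonal entries, with algebraic multiplicity their repetition count


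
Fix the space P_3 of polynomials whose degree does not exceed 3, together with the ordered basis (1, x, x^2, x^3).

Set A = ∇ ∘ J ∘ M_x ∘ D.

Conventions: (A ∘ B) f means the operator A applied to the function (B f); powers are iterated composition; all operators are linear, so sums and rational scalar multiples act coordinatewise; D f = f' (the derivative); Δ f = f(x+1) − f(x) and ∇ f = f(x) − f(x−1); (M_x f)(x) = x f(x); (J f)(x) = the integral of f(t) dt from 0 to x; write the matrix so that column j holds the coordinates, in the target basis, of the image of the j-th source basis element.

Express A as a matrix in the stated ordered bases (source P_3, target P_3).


image of 1: 0
image of x: x - 1/2
image of x^2: 2x^2 - 2x + 2/3
image of x^3: 3x^3 - (9/2)x^2 + 3x - 3/4
each image's coordinates form column j of the matrix

the matrix is [[0, -1/2, 2/3, -3/4]; [0, 1, -2, 3]; [0, 0, 2, -9/2]; [0, 0, 0, 3]] (rows listed top to bottom)


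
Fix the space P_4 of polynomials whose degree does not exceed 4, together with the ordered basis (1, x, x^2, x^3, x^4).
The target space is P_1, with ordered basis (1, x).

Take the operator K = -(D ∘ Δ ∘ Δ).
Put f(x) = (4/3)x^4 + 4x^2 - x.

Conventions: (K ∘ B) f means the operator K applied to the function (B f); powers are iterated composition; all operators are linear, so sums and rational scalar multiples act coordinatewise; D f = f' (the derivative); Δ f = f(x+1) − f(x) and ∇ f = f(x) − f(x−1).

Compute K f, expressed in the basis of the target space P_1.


the result is g(x) = -32x - 32

Δ f = (16/3)x^3 + 8x^2 + (40/3)x + 13/3
Δ Δ f = 16x^2 + 32x + 80/3
D Δ Δ f = 32x + 32
(-(D ∘ Δ ∘ Δ)) f = -32x - 32


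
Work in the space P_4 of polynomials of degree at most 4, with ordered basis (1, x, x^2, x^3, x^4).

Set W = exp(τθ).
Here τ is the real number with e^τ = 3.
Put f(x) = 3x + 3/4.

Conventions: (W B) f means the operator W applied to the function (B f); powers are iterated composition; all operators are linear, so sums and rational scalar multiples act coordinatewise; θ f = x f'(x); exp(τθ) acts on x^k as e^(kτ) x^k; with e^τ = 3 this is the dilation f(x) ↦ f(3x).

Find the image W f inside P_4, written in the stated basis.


exp(τθ) x^k = e^(kτ) x^k; with e^τ = 3 this sends x^k to 3^k x^k
x ↦ 3 x
applying this coordinatewise to f: exp(τθ) f = 9x + 3/4

the result is g(x) = 9x + 3/4


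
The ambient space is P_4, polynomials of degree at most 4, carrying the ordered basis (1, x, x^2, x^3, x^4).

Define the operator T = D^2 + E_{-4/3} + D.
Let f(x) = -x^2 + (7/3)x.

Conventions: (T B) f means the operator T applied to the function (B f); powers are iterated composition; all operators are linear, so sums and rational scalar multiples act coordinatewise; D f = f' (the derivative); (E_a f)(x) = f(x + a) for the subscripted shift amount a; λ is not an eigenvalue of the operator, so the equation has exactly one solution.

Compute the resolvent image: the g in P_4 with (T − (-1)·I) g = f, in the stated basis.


the image equals g(x) = -(1/2)x^2 + x + 10/9

write g with unknown coordinates in the stated basis and equate coefficients in (T − (-1)·I) g = f
solving from the highest basis element down gives g = -(1/2)x^2 + x + 10/9
check: T g = -(1/2)x^2 + (4/3)x - 10/9
so T g − (-1)·g = -x^2 + (7/3)x = f ✓


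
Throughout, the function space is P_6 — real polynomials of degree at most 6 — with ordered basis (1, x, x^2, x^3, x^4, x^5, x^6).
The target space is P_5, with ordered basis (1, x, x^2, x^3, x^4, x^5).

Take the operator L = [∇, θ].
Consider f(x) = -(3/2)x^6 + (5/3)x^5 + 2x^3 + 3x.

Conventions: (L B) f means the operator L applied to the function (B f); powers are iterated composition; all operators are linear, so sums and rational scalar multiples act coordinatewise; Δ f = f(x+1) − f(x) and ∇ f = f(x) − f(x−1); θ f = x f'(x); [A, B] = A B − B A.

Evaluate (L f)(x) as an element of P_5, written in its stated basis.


θ f = -9x^6 + (25/3)x^5 + 6x^3 + 3x
∇ θ f = -54x^5 + (530/3)x^4 - (790/3)x^3 + (709/3)x^2 - (341/3)x + 79/3
∇ f = -9x^5 + (185/6)x^4 - (140/3)x^3 + (271/6)x^2 - (70/3)x + 49/6
θ ∇ f = -45x^5 + (370/3)x^4 - 140x^3 + (271/3)x^2 - (70/3)x
[∇, θ] f = -9x^5 + (160/3)x^4 - (370/3)x^3 + 146x^2 - (271/3)x + 79/3

the image equals g(x) = -9x^5 + (160/3)x^4 - (370/3)x^3 + 146x^2 - (271/3)x + 79/3


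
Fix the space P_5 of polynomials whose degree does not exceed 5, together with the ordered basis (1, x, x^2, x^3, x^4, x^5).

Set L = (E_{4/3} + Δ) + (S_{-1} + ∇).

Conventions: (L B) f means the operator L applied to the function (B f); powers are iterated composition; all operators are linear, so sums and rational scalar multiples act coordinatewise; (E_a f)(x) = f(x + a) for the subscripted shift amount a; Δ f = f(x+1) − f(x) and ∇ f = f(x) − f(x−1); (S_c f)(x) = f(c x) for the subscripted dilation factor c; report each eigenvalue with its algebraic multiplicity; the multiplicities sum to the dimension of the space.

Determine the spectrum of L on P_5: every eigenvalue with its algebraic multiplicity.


image of 1: 2
image of x: 10/3
image of x^2: 2x^2 + (20/3)x + 16/9
image of x^3: 10x^2 + (16/3)x + 118/27
image of x^4: 2x^4 + (40/3)x^3 + (32/3)x^2 + (472/27)x + 256/81
image of x^5: (50/3)x^4 + (160/9)x^3 + (1180/27)x^2 + (1280/81)x + 1510/243
the matrix is upper triangular; its diagonal is (2, 0, 2, 0, 2, 0)
for a triangular matrix the eigenvalues are the diagonal entries, with algebraic multiplicity their repetition count

λ = 0 (multiplicity 3), λ = 2 (multiplicity 3)


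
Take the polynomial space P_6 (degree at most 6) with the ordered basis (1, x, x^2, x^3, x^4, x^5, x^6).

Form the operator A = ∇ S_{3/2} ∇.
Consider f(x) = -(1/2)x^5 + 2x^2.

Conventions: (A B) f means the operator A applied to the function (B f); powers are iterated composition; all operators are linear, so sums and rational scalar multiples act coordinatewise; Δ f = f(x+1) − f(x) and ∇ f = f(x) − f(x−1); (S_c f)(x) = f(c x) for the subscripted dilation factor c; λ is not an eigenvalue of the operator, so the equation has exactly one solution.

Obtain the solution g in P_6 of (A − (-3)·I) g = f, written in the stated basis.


write g with unknown coordinates in the stated basis and equate coefficients in (A − (-3)·I) g = f
solving from the highest basis element down gives g = -(1/6)x^5 + (45/8)x^3 - (643/48)x^2 - (185/16)x + 709/24
check: A g = -(135/8)x^3 + (675/16)x^2 + (555/16)x - 709/8
so A g − (-3)·g = -(1/2)x^5 + 2x^2 = f ✓

the result is g(x) = -(1/6)x^5 + (45/8)x^3 - (643/48)x^2 - (185/16)x + 709/24


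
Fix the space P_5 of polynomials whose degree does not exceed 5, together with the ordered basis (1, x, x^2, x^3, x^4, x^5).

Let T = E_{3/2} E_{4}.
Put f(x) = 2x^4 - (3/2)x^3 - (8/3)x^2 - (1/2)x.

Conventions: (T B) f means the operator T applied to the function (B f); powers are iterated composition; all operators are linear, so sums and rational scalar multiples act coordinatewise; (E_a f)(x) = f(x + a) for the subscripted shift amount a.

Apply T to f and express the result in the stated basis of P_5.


the result is g(x) = 2x^4 + (85/2)x^3 + (4027/12)x^2 + (27961/24)x + 71863/48

E_{4} f = 2x^4 + (61/2)x^3 + (514/3)x^2 + (2509/6)x + 1114/3
E_{3/2} E_{4} f = 2x^4 + (85/2)x^3 + (4027/12)x^2 + (27961/24)x + 71863/48


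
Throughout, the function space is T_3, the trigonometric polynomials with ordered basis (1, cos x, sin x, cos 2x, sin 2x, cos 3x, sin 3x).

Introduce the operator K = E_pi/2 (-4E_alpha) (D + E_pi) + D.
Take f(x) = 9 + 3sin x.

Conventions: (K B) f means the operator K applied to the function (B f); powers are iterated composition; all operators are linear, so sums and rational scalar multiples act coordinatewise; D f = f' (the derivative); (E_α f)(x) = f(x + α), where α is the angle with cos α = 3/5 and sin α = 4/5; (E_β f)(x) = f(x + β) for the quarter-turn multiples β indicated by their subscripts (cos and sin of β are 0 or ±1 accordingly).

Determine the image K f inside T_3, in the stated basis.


the result is g(x) = -36 + (99/5)cos x - (12/5)sin x

D f = 3cos x
E_pi f = 9 - 3sin x
(D + E_pi) f = 9 + 3cos x - 3sin x
E_alpha (D + E_pi) f = 9 - (3/5)cos x - (21/5)sin x
(-4E_alpha) (D + E_pi) f = -36 + (12/5)cos x + (84/5)sin x
E_pi/2 (-4E_alpha) (D + E_pi) f = -36 + (84/5)cos x - (12/5)sin x
D f = 3cos x
(E_pi/2 (-4E_alpha) (D + E_pi) + D) f = -36 + (99/5)cos x - (12/5)sin x


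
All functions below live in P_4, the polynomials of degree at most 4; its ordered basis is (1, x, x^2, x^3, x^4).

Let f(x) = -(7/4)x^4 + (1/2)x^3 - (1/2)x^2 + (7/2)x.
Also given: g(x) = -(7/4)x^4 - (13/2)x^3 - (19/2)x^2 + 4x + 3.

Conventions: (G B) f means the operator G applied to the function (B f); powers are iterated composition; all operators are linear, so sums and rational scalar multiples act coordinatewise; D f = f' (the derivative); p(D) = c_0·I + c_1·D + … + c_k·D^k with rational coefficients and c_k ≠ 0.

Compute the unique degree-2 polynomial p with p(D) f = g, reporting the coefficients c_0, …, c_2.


p(D) = I + D + (1/2)·D^2, i.e. c_0 = 1, c_1 = 1, c_2 = 1/2

D^0 f = -(7/4)x^4 + (1/2)x^3 - (1/2)x^2 + (7/2)x
D^1 f = -7x^3 + (3/2)x^2 - x + 7/2
D^2 f = -21x^2 + 3x - 1
matching coefficients of g against c_0 f + c_1 Df + … from the top degree down determines the c_i
solution: c_0 = 1, c_1 = 1, c_2 = 1/2


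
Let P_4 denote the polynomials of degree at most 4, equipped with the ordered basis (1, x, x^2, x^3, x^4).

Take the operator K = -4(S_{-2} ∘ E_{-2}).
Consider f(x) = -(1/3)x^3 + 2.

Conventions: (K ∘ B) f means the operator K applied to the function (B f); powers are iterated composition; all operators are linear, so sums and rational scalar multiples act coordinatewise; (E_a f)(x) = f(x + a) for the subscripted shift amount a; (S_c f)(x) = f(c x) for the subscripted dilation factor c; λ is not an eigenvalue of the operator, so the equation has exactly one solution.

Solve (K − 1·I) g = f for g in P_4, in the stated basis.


write g with unknown coordinates in the stated basis and equate coefficients in (K − 1·I) g = f
solving from the highest basis element down gives g = -(1/93)x^3 - (32/527)x^2 - (480/3689)x - 5342/11067
check: K g = -(32/93)x^3 - (32/527)x^2 - (480/3689)x + 16792/11067
so K g − 1·g = -(1/3)x^3 + 2 = f ✓

the image equals g(x) = -(1/93)x^3 - (32/527)x^2 - (480/3689)x - 5342/11067


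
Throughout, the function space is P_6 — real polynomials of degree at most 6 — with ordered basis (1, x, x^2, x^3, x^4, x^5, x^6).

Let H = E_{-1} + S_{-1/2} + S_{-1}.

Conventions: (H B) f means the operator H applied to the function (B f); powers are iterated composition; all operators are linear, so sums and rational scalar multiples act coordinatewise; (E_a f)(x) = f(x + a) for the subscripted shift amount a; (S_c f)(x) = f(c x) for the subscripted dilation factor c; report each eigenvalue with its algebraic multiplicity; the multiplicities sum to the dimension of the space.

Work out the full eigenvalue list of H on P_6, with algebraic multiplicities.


λ = -1/2 (multiplicity 1), λ = -1/8 (multiplicity 1), λ = -1/32 (multiplicity 1), λ = 129/64 (multiplicity 1), λ = 33/16 (multiplicity 1), λ = 9/4 (multiplicity 1), λ = 3 (multiplicity 1)

image of 1: 3
image of x: -(1/2)x - 1
image of x^2: (9/4)x^2 - 2x + 1
image of x^3: -(1/8)x^3 - 3x^2 + 3x - 1
image of x^4: (33/16)x^4 - 4x^3 + 6x^2 - 4x + 1
image of x^5: -(1/32)x^5 - 5x^4 + 10x^3 - 10x^2 + 5x - 1
image of x^6: (129/64)x^6 - 6x^5 + 15x^4 - 20x^3 + 15x^2 - 6x + 1
the matrix is upper triangular; its diagonal is (3, -1/2, 9/4, -1/8, 33/16, -1/32, 129/64)
for a triangular matrix the eigenvalues are the diagonal entries, with algebraic multiplicity their repetition count


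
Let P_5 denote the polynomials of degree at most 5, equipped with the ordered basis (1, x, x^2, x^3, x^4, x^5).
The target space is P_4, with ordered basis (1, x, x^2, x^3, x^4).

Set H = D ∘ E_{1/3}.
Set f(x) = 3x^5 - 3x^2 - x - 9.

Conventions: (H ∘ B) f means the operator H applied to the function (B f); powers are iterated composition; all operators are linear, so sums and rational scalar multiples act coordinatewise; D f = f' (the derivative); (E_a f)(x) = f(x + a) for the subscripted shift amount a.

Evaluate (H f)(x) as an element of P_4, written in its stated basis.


the image equals g(x) = 15x^4 + 20x^3 + 10x^2 - (34/9)x - 76/27

E_{1/3} f = 3x^5 + 5x^4 + (10/3)x^3 - (17/9)x^2 - (76/27)x - 782/81
D E_{1/3} f = 15x^4 + 20x^3 + 10x^2 - (34/9)x - 76/27


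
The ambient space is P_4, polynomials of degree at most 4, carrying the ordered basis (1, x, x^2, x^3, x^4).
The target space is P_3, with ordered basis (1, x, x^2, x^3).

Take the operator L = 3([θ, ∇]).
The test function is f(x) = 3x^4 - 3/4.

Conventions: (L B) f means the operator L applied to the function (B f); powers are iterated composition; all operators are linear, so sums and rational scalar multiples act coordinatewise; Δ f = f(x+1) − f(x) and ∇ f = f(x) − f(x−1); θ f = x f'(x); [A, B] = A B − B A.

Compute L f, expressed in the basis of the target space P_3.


∇ f = 12x^3 - 18x^2 + 12x - 3
θ ∇ f = 36x^3 - 36x^2 + 12x
θ f = 12x^4
∇ θ f = 48x^3 - 72x^2 + 48x - 12
[θ, ∇] f = -12x^3 + 36x^2 - 36x + 12
(3([θ, ∇])) f = -36x^3 + 108x^2 - 108x + 36

the result is g(x) = -36x^3 + 108x^2 - 108x + 36


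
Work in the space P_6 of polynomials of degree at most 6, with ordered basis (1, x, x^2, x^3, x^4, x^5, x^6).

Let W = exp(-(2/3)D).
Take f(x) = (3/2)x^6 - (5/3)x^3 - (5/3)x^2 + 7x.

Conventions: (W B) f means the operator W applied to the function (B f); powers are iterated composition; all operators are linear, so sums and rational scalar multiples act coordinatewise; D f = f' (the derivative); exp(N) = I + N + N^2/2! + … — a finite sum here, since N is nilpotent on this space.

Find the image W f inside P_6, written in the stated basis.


order-1 term: -6x^5 + (10/3)x^2 + (20/9)x - 14/3
order-2 term: 10x^4 - (20/9)x - 20/27
order-3 term: -(80/9)x^3 + 40/81
order-4 term: (40/9)x^2
order-5 term: -(32/27)x
order-6 term: 32/243
the series for exp(-(2/3)D) f terminates at order 6
exp(-(2/3)D) f = (3/2)x^6 - 6x^5 + 10x^4 - (95/9)x^3 + (55/9)x^2 + (157/27)x - 1162/243

the result is g(x) = (3/2)x^6 - 6x^5 + 10x^4 - (95/9)x^3 + (55/9)x^2 + (157/27)x - 1162/243


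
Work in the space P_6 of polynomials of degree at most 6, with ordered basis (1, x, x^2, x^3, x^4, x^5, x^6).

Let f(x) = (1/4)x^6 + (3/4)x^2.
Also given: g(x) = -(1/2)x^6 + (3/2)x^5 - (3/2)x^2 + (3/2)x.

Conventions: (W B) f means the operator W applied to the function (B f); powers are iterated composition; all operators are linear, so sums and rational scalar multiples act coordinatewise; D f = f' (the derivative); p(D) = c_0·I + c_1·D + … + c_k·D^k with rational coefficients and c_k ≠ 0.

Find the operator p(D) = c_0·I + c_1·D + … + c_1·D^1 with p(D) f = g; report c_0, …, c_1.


p(D) = -2·I + D, i.e. c_0 = -2, c_1 = 1

D^0 f = (1/4)x^6 + (3/4)x^2
D^1 f = (3/2)x^5 + (3/2)x
matching coefficients of g against c_0 f + c_1 Df + … from the top degree down determines the c_i
solution: c_0 = -2, c_1 = 1


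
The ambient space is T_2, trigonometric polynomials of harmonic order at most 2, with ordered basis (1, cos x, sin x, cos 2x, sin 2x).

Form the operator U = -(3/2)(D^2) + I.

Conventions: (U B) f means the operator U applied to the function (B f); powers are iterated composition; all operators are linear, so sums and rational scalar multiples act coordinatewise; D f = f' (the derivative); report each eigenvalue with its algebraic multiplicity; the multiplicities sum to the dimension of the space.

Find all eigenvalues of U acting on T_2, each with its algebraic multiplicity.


λ = 1 (multiplicity 1), λ = 5/2 (multiplicity 2), λ = 7 (multiplicity 2)

image of 1: 1
image of cos x: (5/2)cos x
image of sin x: (5/2)sin x
image of cos 2x: 7cos 2x
image of sin 2x: 7sin 2x
the matrix is diagonal; its diagonal is (1, 5/2, 5/2, 7, 7)
for a triangular matrix the eigenvalues are the diagonal entries, with algebraic multiplicity their repetition count


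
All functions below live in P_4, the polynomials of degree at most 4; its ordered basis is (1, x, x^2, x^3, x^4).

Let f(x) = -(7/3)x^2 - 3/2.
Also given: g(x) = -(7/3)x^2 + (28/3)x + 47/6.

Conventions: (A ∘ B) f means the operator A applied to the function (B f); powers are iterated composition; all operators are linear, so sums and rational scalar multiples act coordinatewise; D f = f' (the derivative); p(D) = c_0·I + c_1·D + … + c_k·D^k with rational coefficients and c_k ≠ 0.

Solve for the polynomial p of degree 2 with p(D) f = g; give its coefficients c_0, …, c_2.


D^0 f = -(7/3)x^2 - 3/2
D^1 f = -(14/3)x
D^2 f = -14/3
matching coefficients of g against c_0 f + c_1 Df + … from the top degree down determines the c_i
solution: c_0 = 1, c_1 = -2, c_2 = -2

c_0 = 1, c_1 = -2, c_2 = -2


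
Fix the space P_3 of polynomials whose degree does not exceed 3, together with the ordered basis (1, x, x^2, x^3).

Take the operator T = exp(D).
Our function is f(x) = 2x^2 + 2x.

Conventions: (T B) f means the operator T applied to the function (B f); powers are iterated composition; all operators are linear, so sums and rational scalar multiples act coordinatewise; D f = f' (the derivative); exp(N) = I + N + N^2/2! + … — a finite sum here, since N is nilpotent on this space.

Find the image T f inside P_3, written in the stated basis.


order-1 term: 4x + 2
order-2 term: 2
the series for exp(D) f terminates at order 2
exp(D) f = 2x^2 + 6x + 4

g(x) = 2x^2 + 6x + 4


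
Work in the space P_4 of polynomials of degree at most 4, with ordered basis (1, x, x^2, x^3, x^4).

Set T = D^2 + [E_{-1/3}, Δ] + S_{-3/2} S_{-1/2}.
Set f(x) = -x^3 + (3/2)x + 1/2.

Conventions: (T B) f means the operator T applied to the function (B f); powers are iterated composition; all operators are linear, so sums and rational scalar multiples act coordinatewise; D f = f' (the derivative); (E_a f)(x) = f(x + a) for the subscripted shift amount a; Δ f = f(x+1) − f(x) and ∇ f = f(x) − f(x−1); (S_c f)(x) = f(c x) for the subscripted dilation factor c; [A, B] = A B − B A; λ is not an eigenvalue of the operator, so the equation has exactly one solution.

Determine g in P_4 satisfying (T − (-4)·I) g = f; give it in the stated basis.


the result is g(x) = -(64/283)x^3 + (3234/5377)x + 1/10

write g with unknown coordinates in the stated basis and equate coefficients in (T − (-4)·I) g = f
solving from the highest basis element down gives g = -(64/283)x^3 + (3234/5377)x + 1/10
check: T g = -(27/283)x^3 - (9741/10754)x + 1/10
so T g − (-4)·g = -x^3 + (3/2)x + 1/2 = f ✓


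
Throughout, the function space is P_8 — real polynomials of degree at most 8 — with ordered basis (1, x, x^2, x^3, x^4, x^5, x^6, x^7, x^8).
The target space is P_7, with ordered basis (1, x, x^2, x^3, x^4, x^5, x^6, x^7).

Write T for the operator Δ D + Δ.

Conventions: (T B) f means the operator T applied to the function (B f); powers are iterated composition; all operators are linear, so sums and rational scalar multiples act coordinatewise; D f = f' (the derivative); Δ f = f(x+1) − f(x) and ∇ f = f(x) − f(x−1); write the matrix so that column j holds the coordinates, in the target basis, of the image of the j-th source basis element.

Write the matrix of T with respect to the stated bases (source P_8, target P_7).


image of 1: 0
image of x: 1
image of x^2: 2x + 3
image of x^3: 3x^2 + 9x + 4
image of x^4: 4x^3 + 18x^2 + 16x + 5
image of x^5: 5x^4 + 30x^3 + 40x^2 + 25x + 6
image of x^6: 6x^5 + 45x^4 + 80x^3 + 75x^2 + 36x + 7
image of x^7: 7x^6 + 63x^5 + 140x^4 + 175x^3 + 126x^2 + 49x + 8
image of x^8: 8x^7 + 84x^6 + 224x^5 + 350x^4 + 336x^3 + 196x^2 + 64x + 9
each image's coordinates form column j of the matrix

the matrix is [[0, 1, 3, 4, 5, 6, 7, 8, 9]; [0, 0, 2, 9, 16, 25, 36, 49, 64]; [0, 0, 0, 3, 18, 40, 75, 126, 196]; [0, 0, 0, 0, 4, 30, 80, 175, 336]; [0, 0, 0, 0, 0, 5, 45, 140, 350]; [0, 0, 0, 0, 0, 0, 6, 63, 224]; [0, 0, 0, 0, 0, 0, 0, 7, 84]; [0, 0, 0, 0, 0, 0, 0, 0, 8]] (rows listed top to bottom)
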